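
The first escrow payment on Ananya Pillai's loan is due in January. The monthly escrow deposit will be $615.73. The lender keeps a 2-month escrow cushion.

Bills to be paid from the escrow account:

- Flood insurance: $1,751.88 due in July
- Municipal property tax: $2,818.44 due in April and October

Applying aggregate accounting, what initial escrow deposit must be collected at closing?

$2,462.92

Cushion = 2 × $615.73 = $1,231.46
Trial balance (start $0, +$615.73 each month, − disbursements):
  Jan: +$615.73 → $615.73
  Feb: +$615.73 → $1,231.46
  Mar: +$615.73 → $1,847.19
  Apr: +$615.73 − $2,818.44 → -$355.52
  May: +$615.73 → $260.21
  Jun: +$615.73 → $875.94
  Jul: +$615.73 − $1,751.88 → -$260.21
  Aug: +$615.73 → $355.52
  Sep: +$615.73 → $971.25
  Oct: +$615.73 − $2,818.44 → -$1,231.46
  Nov: +$615.73 → -$615.73
  Dec: +$615.73 → $0.00
Lowest trial balance = -$1,231.46 (Oct)
Initial deposit = cushion − low point = $1,231.46 − (-$1,231.46) = $2,462.92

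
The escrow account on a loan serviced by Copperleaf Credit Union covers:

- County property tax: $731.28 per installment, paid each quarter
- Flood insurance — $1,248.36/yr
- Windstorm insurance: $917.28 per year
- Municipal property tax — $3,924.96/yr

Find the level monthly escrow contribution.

$751.31

County property tax: $731.28 × 4 = $2,925.12/yr
Flood insurance: $1,248.36/yr
Windstorm insurance: $917.28/yr
Municipal property tax: $3,924.96/yr
Total annual escrow = $2,925.12 + $1,248.36 + $917.28 + $3,924.96 = $9,015.72
Monthly escrow = $9,015.72 / 12 = $751.31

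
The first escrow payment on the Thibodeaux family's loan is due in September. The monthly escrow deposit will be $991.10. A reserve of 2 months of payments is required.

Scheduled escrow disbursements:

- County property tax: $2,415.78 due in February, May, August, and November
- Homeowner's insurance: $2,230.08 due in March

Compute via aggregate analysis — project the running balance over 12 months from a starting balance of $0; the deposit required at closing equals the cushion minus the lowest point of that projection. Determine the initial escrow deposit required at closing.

$2,539.72

Cushion = 2 × $991.10 = $1,982.20
Trial balance (start $0, +$991.10 each month, − disbursements):
  Sep: +$991.10 → $991.10
  Oct: +$991.10 → $1,982.20
  Nov: +$991.10 − $2,415.78 → $557.52
  Dec: +$991.10 → $1,548.62
  Jan: +$991.10 → $2,539.72
  Feb: +$991.10 − $2,415.78 → $1,115.04
  Mar: +$991.10 − $2,230.08 → -$123.94
  Apr: +$991.10 → $867.16
  May: +$991.10 − $2,415.78 → -$557.52
  Jun: +$991.10 → $433.58
  Jul: +$991.10 → $1,424.68
  Aug: +$991.10 − $2,415.78 → $0.00
Lowest trial balance = -$557.52 (May)
Initial deposit = cushion − low point = $1,982.20 − (-$557.52) = $2,539.72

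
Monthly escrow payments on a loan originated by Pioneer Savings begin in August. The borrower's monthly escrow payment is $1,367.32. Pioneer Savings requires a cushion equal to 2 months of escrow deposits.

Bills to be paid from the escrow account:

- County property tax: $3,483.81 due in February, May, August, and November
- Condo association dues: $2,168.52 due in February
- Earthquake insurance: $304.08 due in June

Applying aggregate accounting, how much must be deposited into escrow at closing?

Cushion = 2 × $1,367.32 = $2,734.64
Trial balance (start $0, +$1,367.32 each month, − disbursements):
  Aug: +$1,367.32 − $3,483.81 → -$2,116.49
  Sep: +$1,367.32 → -$749.17
  Oct: +$1,367.32 → $618.15
  Nov: +$1,367.32 − $3,483.81 → -$1,498.34
  Dec: +$1,367.32 → -$131.02
  Jan: +$1,367.32 → $1,236.30
  Feb: +$1,367.32 − $5,652.33 → -$3,048.71
  Mar: +$1,367.32 → -$1,681.39
  Apr: +$1,367.32 → -$314.07
  May: +$1,367.32 − $3,483.81 → -$2,430.56
  Jun: +$1,367.32 − $304.08 → -$1,367.32
  Jul: +$1,367.32 → $0.00
Lowest trial balance = -$3,048.71 (Feb)
Initial deposit = cushion − low point = $2,734.64 − (-$3,048.71) = $5,783.35

$5,783.35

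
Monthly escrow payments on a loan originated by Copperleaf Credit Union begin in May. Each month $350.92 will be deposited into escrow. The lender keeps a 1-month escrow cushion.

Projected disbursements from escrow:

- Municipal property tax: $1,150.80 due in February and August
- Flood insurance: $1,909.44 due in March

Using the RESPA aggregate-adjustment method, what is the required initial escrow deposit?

$701.84

Cushion = 1 × $350.92 = $350.92
Trial balance (start $0, +$350.92 each month, − disbursements):
  May: +$350.92 → $350.92
  Jun: +$350.92 → $701.84
  Jul: +$350.92 → $1,052.76
  Aug: +$350.92 − $1,150.80 → $252.88
  Sep: +$350.92 → $603.80
  Oct: +$350.92 → $954.72
  Nov: +$350.92 → $1,305.64
  Dec: +$350.92 → $1,656.56
  Jan: +$350.92 → $2,007.48
  Feb: +$350.92 − $1,150.80 → $1,207.60
  Mar: +$350.92 − $1,909.44 → -$350.92
  Apr: +$350.92 → $0.00
Lowest trial balance = -$350.92 (Mar)
Initial deposit = cushion − low point = $350.92 − (-$350.92) = $701.84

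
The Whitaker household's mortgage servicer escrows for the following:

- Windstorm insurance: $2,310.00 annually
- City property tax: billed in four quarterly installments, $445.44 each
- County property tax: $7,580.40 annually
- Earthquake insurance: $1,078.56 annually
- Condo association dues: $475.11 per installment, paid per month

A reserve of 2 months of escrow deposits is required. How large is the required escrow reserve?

Windstorm insurance — $2,310.00 per year
City property tax — $445.44 × 4 = $1,781.76 per year
County property tax — $7,580.40 per year
Earthquake insurance — $1,078.56 per year
Condo association dues — $475.11 × 12 = $5,701.32 per year
Annual escrow total = $2,310.00 + $1,781.76 + $7,580.40 + $1,078.56 + $5,701.32 = $18,452.04
Monthly = $18,452.04 ÷ 12 = $1,537.67
Required cushion = 2 × $1,537.67 = $3,075.34

$3,075.34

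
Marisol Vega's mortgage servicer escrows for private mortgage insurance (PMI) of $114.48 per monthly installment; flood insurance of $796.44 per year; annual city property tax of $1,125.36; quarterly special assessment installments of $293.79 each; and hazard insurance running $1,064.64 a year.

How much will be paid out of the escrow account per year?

Private mortgage insurance (PMI) — $114.48 × 12 = $1,373.76 annually
Flood insurance — $796.44 annually
City property tax — $1,125.36 annually
Special assessment — $293.79 × 4 = $1,175.16 annually
Hazard insurance — $1,064.64 annually
Total annual escrow = $1,373.76 + $796.44 + $1,125.36 + $1,175.16 + $1,064.64 = $5,535.36

$5,535.36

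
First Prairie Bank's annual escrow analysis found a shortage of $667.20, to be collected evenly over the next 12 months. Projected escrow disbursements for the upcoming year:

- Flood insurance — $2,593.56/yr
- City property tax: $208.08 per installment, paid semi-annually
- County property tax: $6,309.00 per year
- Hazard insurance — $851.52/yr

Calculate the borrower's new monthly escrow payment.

Flood insurance: $2,593.56 annually
City property tax: $208.08 × 2 = $416.16 annually
County property tax: $6,309.00 annually
Hazard insurance: $851.52 annually
Combined annual = $2,593.56 + $416.16 + $6,309.00 + $851.52 = $10,170.24
Per month = $10,170.24 ÷ 12 = $847.52
Shortage spread = $667.20 ÷ 12 = $55.60/mo
Adjusted monthly = $847.52 + $55.60 = $903.12

$903.12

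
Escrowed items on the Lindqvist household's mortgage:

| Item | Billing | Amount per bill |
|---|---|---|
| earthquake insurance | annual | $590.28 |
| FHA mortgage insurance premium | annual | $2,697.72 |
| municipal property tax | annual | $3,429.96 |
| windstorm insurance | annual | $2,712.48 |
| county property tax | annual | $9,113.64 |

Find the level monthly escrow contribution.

Earthquake insurance = $590.28 annually
FHA mortgage insurance premium = $2,697.72 annually
Municipal property tax = $3,429.96 annually
Windstorm insurance = $2,712.48 annually
County property tax = $9,113.64 annually
Combined annual = $18,544.08
Per month = $18,544.08 ÷ 12 = $1,545.34

$1,545.34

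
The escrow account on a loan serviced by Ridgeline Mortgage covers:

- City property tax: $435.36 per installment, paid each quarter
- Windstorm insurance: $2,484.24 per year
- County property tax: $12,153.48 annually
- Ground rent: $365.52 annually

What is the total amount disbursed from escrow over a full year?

City property tax: $435.36 × 4 = $1,741.44 annually
Windstorm insurance: $2,484.24 annually
County property tax: $12,153.48 annually
Ground rent: $365.52 annually
Combined annual = $16,744.68

$16,744.68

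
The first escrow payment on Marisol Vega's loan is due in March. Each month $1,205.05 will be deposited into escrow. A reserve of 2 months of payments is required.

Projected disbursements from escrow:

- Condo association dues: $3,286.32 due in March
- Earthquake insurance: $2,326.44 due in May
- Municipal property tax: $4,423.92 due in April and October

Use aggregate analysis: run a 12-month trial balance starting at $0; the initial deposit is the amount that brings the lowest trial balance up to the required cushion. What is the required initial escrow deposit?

$8,831.63

Cushion = 2 × $1,205.05 = $2,410.10
Trial balance (start $0, +$1,205.05 each month, − disbursements):
  Mar: +$1,205.05 − $3,286.32 → -$2,081.27
  Apr: +$1,205.05 − $4,423.92 → -$5,300.14
  May: +$1,205.05 − $2,326.44 → -$6,421.53
  Jun: +$1,205.05 → -$5,216.48
  Jul: +$1,205.05 → -$4,011.43
  Aug: +$1,205.05 → -$2,806.38
  Sep: +$1,205.05 → -$1,601.33
  Oct: +$1,205.05 − $4,423.92 → -$4,820.20
  Nov: +$1,205.05 → -$3,615.15
  Dec: +$1,205.05 → -$2,410.10
  Jan: +$1,205.05 → -$1,205.05
  Feb: +$1,205.05 → $0.00
Lowest trial balance = -$6,421.53 (May)
Initial deposit = cushion − low point = $2,410.10 − (-$6,421.53) = $8,831.63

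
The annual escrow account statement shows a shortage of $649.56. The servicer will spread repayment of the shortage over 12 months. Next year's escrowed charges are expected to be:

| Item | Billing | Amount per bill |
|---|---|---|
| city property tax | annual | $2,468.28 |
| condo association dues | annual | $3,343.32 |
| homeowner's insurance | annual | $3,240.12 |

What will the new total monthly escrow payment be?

City property tax: $2,468.28 annually
Condo association dues: $3,343.32 annually
Homeowner's insurance: $3,240.12 annually
Annual escrow total = $2,468.28 + $3,343.32 + $3,240.12 = $9,051.72
Per month = $9,051.72 ÷ 12 = $754.31
Shortage spread = $649.56 ÷ 12 = $54.13/mo
New monthly escrow = $754.31 + $54.13 = $808.44

$808.44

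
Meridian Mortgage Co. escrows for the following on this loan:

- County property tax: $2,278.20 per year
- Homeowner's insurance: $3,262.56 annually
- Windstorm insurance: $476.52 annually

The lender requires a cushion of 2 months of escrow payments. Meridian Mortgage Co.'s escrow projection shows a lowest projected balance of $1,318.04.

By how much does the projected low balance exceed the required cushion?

County property tax = $2,278.20/yr
Homeowner's insurance = $3,262.56/yr
Windstorm insurance = $476.52/yr
Yearly total = $6,017.28
Monthly escrow = $6,017.28 ÷ 12 = $501.44
Required cushion = 2 × $501.44 = $1,002.88
Surplus = $1,318.04 − $1,002.88 = $315.16

$315.16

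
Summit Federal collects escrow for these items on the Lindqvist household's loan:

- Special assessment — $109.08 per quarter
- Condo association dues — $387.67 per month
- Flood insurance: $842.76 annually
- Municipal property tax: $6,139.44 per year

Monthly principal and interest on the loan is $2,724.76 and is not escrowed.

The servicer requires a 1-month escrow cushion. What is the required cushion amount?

$1,005.88

Special assessment = $109.08 × 4 = $436.32 annually
Condo association dues = $387.67 × 12 = $4,652.04 annually
Flood insurance = $842.76 annually
Municipal property tax = $6,139.44 annually
Combined annual = $436.32 + $4,652.04 + $842.76 + $6,139.44 = $12,070.56
Monthly escrow = $12,070.56 ÷ 12 = $1,005.88
Required cushion = 1 × $1,005.88 = $1,005.88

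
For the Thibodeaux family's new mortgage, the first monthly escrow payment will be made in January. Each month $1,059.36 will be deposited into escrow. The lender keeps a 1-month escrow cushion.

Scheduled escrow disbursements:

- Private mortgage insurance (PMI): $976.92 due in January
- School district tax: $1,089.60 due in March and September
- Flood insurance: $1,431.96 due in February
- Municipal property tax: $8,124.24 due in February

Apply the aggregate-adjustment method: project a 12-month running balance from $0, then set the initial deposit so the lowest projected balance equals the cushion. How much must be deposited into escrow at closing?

Cushion = 1 × $1,059.36 = $1,059.36
Trial balance (start $0, +$1,059.36 each month, − disbursements):
  Jan: +$1,059.36 − $976.92 → $82.44
  Feb: +$1,059.36 − $9,556.20 → -$8,414.40
  Mar: +$1,059.36 − $1,089.60 → -$8,444.64
  Apr: +$1,059.36 → -$7,385.28
  May: +$1,059.36 → -$6,325.92
  Jun: +$1,059.36 → -$5,266.56
  Jul: +$1,059.36 → -$4,207.20
  Aug: +$1,059.36 → -$3,147.84
  Sep: +$1,059.36 − $1,089.60 → -$3,178.08
  Oct: +$1,059.36 → -$2,118.72
  Nov: +$1,059.36 → -$1,059.36
  Dec: +$1,059.36 → $0.00
Lowest trial balance = -$8,444.64 (Mar)
Initial deposit = cushion − low point = $1,059.36 − (-$8,444.64) = $9,504.00

$9,504.00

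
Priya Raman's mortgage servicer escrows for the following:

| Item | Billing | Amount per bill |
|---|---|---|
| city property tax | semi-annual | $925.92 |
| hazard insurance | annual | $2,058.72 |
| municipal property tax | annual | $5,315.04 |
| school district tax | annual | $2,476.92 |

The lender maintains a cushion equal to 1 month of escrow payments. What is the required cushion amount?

$975.21

City property tax — $925.92 × 2 = $1,851.84 annually
Hazard insurance — $2,058.72 annually
Municipal property tax — $5,315.04 annually
School district tax — $2,476.92 annually
Total per year = $1,851.84 + $2,058.72 + $5,315.04 + $2,476.92 = $11,702.52
Per month = $11,702.52 / 12 = $975.21
Reserve = 1 × $975.21 = $975.21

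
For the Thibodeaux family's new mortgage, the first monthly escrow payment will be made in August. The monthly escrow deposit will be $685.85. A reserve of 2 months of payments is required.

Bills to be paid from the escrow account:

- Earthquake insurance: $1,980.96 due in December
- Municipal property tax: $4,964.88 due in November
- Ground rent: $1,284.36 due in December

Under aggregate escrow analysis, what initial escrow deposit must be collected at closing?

$6,172.65

Cushion = 2 × $685.85 = $1,371.70
Trial balance (start $0, +$685.85 each month, − disbursements):
  Aug: +$685.85 → $685.85
  Sep: +$685.85 → $1,371.70
  Oct: +$685.85 → $2,057.55
  Nov: +$685.85 − $4,964.88 → -$2,221.48
  Dec: +$685.85 − $3,265.32 → -$4,800.95
  Jan: +$685.85 → -$4,115.10
  Feb: +$685.85 → -$3,429.25
  Mar: +$685.85 → -$2,743.40
  Apr: +$685.85 → -$2,057.55
  May: +$685.85 → -$1,371.70
  Jun: +$685.85 → -$685.85
  Jul: +$685.85 → $0.00
Lowest trial balance = -$4,800.95 (Dec)
Initial deposit = cushion − low point = $1,371.70 − (-$4,800.95) = $6,172.65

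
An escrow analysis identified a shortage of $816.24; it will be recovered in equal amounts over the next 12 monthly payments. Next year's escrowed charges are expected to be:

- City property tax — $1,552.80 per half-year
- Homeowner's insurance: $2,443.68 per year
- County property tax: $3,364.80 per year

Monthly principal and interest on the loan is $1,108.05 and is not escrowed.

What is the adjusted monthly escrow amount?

City property tax = $1,552.80 × 2 = $3,105.60 annually
Homeowner's insurance = $2,443.68 annually
County property tax = $3,364.80 annually
Annual escrow total = $3,105.60 + $2,443.68 + $3,364.80 = $8,914.08
Base monthly escrow = $8,914.08 / 12 = $742.84
Shortage spread = $816.24 ÷ 12 = $68.02/mo
New monthly escrow = $742.84 + $68.02 = $810.86

$810.86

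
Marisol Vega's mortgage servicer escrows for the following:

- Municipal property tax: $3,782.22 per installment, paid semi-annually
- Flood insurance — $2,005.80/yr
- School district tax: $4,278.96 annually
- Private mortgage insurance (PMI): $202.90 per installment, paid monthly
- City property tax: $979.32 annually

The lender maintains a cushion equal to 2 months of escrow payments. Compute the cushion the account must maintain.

$2,877.22

Municipal property tax: $3,782.22 × 2 = $7,564.44
Flood insurance: $2,005.80
School district tax: $4,278.96
Private mortgage insurance (PMI): $202.90 × 12 = $2,434.80
City property tax: $979.32
Total annual escrow = $7,564.44 + $2,005.80 + $4,278.96 + $2,434.80 + $979.32 = $17,263.32
Base monthly escrow = $17,263.32 ÷ 12 = $1,438.61
Cushion = 2 × $1,438.61 = $2,877.22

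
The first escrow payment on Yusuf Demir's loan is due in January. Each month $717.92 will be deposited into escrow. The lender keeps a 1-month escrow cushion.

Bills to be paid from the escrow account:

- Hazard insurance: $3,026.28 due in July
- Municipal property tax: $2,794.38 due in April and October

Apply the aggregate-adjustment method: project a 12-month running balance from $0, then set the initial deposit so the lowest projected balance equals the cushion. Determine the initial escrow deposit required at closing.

$2,153.76

Cushion = 1 × $717.92 = $717.92
Trial balance (start $0, +$717.92 each month, − disbursements):
  Jan: +$717.92 → $717.92
  Feb: +$717.92 → $1,435.84
  Mar: +$717.92 → $2,153.76
  Apr: +$717.92 − $2,794.38 → $77.30
  May: +$717.92 → $795.22
  Jun: +$717.92 → $1,513.14
  Jul: +$717.92 − $3,026.28 → -$795.22
  Aug: +$717.92 → -$77.30
  Sep: +$717.92 → $640.62
  Oct: +$717.92 − $2,794.38 → -$1,435.84
  Nov: +$717.92 → -$717.92
  Dec: +$717.92 → $0.00
Lowest trial balance = -$1,435.84 (Oct)
Initial deposit = cushion − low point = $717.92 − (-$1,435.84) = $2,153.76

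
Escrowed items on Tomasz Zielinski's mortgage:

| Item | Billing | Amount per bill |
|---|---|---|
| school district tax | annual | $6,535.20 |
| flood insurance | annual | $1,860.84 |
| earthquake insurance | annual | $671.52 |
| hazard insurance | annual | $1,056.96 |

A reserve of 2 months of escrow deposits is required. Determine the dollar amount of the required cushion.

School district tax — $6,535.20/yr
Flood insurance — $1,860.84/yr
Earthquake insurance — $671.52/yr
Hazard insurance — $1,056.96/yr
Total per year = $10,124.52
Monthly = $10,124.52 / 12 = $843.71
Reserve = 2 × $843.71 = $1,687.42

$1,687.42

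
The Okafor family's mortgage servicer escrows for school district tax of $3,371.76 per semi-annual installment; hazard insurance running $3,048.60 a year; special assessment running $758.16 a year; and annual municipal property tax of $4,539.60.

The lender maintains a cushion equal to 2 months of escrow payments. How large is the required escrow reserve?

$2,514.98

School district tax — $3,371.76 × 2 = $6,743.52 per year
Hazard insurance — $3,048.60 per year
Special assessment — $758.16 per year
Municipal property tax — $4,539.60 per year
Annual escrow total = $15,089.88
Monthly escrow = $15,089.88 / 12 = $1,257.49
Required cushion = 2 × $1,257.49 = $2,514.98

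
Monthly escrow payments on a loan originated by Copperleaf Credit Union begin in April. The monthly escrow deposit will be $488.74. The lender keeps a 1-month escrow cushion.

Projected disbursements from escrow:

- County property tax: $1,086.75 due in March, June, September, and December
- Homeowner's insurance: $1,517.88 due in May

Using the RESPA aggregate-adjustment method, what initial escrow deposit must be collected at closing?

Cushion = 1 × $488.74 = $488.74
Trial balance (start $0, +$488.74 each month, − disbursements):
  Apr: +$488.74 → $488.74
  May: +$488.74 − $1,517.88 → -$540.40
  Jun: +$488.74 − $1,086.75 → -$1,138.41
  Jul: +$488.74 → -$649.67
  Aug: +$488.74 → -$160.93
  Sep: +$488.74 − $1,086.75 → -$758.94
  Oct: +$488.74 → -$270.20
  Nov: +$488.74 → $218.54
  Dec: +$488.74 − $1,086.75 → -$379.47
  Jan: +$488.74 → $109.27
  Feb: +$488.74 → $598.01
  Mar: +$488.74 − $1,086.75 → $0.00
Lowest trial balance = -$1,138.41 (Jun)
Initial deposit = cushion − low point = $488.74 − (-$1,138.41) = $1,627.15

$1,627.15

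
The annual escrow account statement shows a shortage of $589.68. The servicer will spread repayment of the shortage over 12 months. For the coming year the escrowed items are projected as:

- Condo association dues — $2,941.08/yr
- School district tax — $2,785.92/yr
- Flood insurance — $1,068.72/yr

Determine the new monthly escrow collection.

Condo association dues — $2,941.08 per year
School district tax — $2,785.92 per year
Flood insurance — $1,068.72 per year
Combined annual = $2,941.08 + $2,785.92 + $1,068.72 = $6,795.72
Base monthly escrow = $6,795.72 ÷ 12 = $566.31
Shortage spread = $589.68 ÷ 12 = $49.14/mo
Adjusted monthly = $566.31 + $49.14 = $615.45

$615.45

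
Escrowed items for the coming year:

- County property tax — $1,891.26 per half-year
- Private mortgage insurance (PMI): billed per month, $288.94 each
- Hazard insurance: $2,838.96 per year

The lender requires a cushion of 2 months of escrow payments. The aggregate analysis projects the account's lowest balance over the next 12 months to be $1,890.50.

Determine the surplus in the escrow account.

County property tax: $1,891.26 × 2 = $3,782.52 per year
Private mortgage insurance (PMI): $288.94 × 12 = $3,467.28 per year
Hazard insurance: $2,838.96 per year
Combined annual = $3,782.52 + $3,467.28 + $2,838.96 = $10,088.76
Base monthly escrow = $10,088.76 / 12 = $840.73
Cushion = 2 × $840.73 = $1,681.46
Surplus = $1,890.50 − $1,681.46 = $209.04

$209.04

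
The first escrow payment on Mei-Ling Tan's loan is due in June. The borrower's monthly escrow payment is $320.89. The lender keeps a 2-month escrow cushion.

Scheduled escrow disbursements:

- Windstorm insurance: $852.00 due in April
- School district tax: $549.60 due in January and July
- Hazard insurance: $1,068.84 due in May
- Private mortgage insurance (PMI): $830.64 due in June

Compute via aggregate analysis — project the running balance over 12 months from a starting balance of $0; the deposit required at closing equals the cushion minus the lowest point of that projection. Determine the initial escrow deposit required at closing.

$1,380.24

Cushion = 2 × $320.89 = $641.78
Trial balance (start $0, +$320.89 each month, − disbursements):
  Jun: +$320.89 − $830.64 → -$509.75
  Jul: +$320.89 − $549.60 → -$738.46
  Aug: +$320.89 → -$417.57
  Sep: +$320.89 → -$96.68
  Oct: +$320.89 → $224.21
  Nov: +$320.89 → $545.10
  Dec: +$320.89 → $865.99
  Jan: +$320.89 − $549.60 → $637.28
  Feb: +$320.89 → $958.17
  Mar: +$320.89 → $1,279.06
  Apr: +$320.89 − $852.00 → $747.95
  May: +$320.89 − $1,068.84 → $0.00
Lowest trial balance = -$738.46 (Jul)
Initial deposit = cushion − low point = $641.78 − (-$738.46) = $1,380.24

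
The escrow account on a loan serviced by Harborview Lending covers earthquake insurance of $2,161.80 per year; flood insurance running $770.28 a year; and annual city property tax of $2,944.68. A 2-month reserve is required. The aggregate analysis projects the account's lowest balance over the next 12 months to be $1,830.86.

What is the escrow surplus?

Earthquake insurance = $2,161.80/yr
Flood insurance = $770.28/yr
City property tax = $2,944.68/yr
Combined annual = $2,161.80 + $770.28 + $2,944.68 = $5,876.76
Per month = $5,876.76 ÷ 12 = $489.73
Required reserve = 2 × $489.73 = $979.46
Surplus = $1,830.86 − $979.46 = $851.40

$851.40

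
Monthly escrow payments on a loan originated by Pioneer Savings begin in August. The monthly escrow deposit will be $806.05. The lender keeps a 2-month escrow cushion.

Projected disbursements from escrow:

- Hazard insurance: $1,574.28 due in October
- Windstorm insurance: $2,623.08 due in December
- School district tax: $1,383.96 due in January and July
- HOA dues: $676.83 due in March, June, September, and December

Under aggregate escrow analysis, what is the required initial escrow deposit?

Cushion = 2 × $806.05 = $1,612.10
Trial balance (start $0, +$806.05 each month, − disbursements):
  Aug: +$806.05 → $806.05
  Sep: +$806.05 − $676.83 → $935.27
  Oct: +$806.05 − $1,574.28 → $167.04
  Nov: +$806.05 → $973.09
  Dec: +$806.05 − $3,299.91 → -$1,520.77
  Jan: +$806.05 − $1,383.96 → -$2,098.68
  Feb: +$806.05 → -$1,292.63
  Mar: +$806.05 − $676.83 → -$1,163.41
  Apr: +$806.05 → -$357.36
  May: +$806.05 → $448.69
  Jun: +$806.05 − $676.83 → $577.91
  Jul: +$806.05 − $1,383.96 → $0.00
Lowest trial balance = -$2,098.68 (Jan)
Initial deposit = cushion − low point = $1,612.10 − (-$2,098.68) = $3,710.78

$3,710.78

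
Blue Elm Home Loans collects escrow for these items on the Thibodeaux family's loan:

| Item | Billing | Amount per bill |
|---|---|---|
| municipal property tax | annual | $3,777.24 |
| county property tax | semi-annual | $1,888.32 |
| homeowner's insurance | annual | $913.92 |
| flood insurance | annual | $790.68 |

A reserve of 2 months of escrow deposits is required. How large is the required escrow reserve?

Municipal property tax: $3,777.24/yr
County property tax: $1,888.32 × 2 = $3,776.64/yr
Homeowner's insurance: $913.92/yr
Flood insurance: $790.68/yr
Combined annual = $9,258.48
Monthly = $9,258.48 / 12 = $771.54
Required cushion = 2 × $771.54 = $1,543.08

$1,543.08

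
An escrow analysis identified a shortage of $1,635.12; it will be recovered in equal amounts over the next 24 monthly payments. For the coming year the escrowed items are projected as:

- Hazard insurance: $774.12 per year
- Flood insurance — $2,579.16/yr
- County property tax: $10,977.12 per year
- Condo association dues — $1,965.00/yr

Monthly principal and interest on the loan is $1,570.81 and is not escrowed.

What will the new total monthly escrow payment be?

Hazard insurance — $774.12
Flood insurance — $2,579.16
County property tax — $10,977.12
Condo association dues — $1,965.00
Total per year = $774.12 + $2,579.16 + $10,977.12 + $1,965.00 = $16,295.40
Monthly escrow = $16,295.40 ÷ 12 = $1,357.95
Monthly shortage recovery: $1,635.12 / 24 = $68.13
Adjusted monthly = $1,357.95 + $68.13 = $1,426.08

$1,426.08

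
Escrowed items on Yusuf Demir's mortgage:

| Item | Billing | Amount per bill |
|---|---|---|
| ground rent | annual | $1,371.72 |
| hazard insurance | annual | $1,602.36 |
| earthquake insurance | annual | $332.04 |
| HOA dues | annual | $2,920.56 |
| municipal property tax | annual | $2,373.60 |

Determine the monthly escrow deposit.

Ground rent = $1,371.72
Hazard insurance = $1,602.36
Earthquake insurance = $332.04
HOA dues = $2,920.56
Municipal property tax = $2,373.60
Annual escrow total = $8,600.28
Monthly escrow = $8,600.28 ÷ 12 = $716.69

$716.69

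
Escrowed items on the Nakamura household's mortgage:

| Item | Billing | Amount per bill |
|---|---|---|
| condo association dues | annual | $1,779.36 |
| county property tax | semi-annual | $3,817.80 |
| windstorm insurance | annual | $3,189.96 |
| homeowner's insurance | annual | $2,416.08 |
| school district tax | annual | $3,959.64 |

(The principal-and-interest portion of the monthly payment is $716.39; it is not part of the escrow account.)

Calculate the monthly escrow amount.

$1,581.72

Condo association dues — $1,779.36/yr
County property tax — $3,817.80 × 2 = $7,635.60/yr
Windstorm insurance — $3,189.96/yr
Homeowner's insurance — $2,416.08/yr
School district tax — $3,959.64/yr
Yearly total = $1,779.36 + $7,635.60 + $3,189.96 + $2,416.08 + $3,959.64 = $18,980.64
Monthly escrow = $18,980.64 / 12 = $1,581.72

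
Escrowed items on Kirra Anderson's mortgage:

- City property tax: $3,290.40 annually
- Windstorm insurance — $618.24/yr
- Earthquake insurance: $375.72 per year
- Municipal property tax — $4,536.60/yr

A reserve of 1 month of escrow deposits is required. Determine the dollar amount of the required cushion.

$735.08

City property tax = $3,290.40
Windstorm insurance = $618.24
Earthquake insurance = $375.72
Municipal property tax = $4,536.60
Total annual escrow = $3,290.40 + $618.24 + $375.72 + $4,536.60 = $8,820.96
Monthly escrow = $8,820.96 ÷ 12 = $735.08
Cushion = 1 × $735.08 = $735.08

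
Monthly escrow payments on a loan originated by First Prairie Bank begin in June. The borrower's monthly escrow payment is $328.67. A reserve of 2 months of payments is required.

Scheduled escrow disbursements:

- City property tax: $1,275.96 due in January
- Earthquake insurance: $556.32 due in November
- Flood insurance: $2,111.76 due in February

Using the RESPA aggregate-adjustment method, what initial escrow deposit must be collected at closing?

Cushion = 2 × $328.67 = $657.34
Trial balance (start $0, +$328.67 each month, − disbursements):
  Jun: +$328.67 → $328.67
  Jul: +$328.67 → $657.34
  Aug: +$328.67 → $986.01
  Sep: +$328.67 → $1,314.68
  Oct: +$328.67 → $1,643.35
  Nov: +$328.67 − $556.32 → $1,415.70
  Dec: +$328.67 → $1,744.37
  Jan: +$328.67 − $1,275.96 → $797.08
  Feb: +$328.67 − $2,111.76 → -$986.01
  Mar: +$328.67 → -$657.34
  Apr: +$328.67 → -$328.67
  May: +$328.67 → $0.00
Lowest trial balance = -$986.01 (Feb)
Initial deposit = cushion − low point = $657.34 − (-$986.01) = $1,643.35

$1,643.35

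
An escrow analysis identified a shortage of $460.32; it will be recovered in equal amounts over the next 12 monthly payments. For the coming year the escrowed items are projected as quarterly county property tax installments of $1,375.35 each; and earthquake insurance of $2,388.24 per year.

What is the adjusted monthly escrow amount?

County property tax: $1,375.35 × 4 = $5,501.40
Earthquake insurance: $2,388.24
Combined annual = $5,501.40 + $2,388.24 = $7,889.64
Per month = $7,889.64 ÷ 12 = $657.47
Shortage per month = $460.32 / 12 = $38.36
New monthly escrow = $657.47 + $38.36 = $695.83

$695.83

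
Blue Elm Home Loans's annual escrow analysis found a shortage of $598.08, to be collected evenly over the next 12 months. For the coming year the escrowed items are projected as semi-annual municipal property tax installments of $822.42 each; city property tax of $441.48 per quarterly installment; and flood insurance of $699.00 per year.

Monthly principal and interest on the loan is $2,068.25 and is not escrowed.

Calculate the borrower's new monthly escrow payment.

$392.32

Municipal property tax: $822.42 × 2 = $1,644.84 annually
City property tax: $441.48 × 4 = $1,765.92 annually
Flood insurance: $699.00 annually
Combined annual = $4,109.76
Monthly escrow = $4,109.76 ÷ 12 = $342.48
Shortage spread = $598.08 / 12 = $49.84/mo
New monthly escrow = $342.48 + $49.84 = $392.32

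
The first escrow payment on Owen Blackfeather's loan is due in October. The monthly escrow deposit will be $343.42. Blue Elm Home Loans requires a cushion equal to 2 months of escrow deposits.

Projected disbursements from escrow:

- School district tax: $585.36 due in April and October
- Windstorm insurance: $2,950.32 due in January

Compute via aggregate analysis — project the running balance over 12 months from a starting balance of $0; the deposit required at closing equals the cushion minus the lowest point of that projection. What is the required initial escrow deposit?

Cushion = 2 × $343.42 = $686.84
Trial balance (start $0, +$343.42 each month, − disbursements):
  Oct: +$343.42 − $585.36 → -$241.94
  Nov: +$343.42 → $101.48
  Dec: +$343.42 → $444.90
  Jan: +$343.42 − $2,950.32 → -$2,162.00
  Feb: +$343.42 → -$1,818.58
  Mar: +$343.42 → -$1,475.16
  Apr: +$343.42 − $585.36 → -$1,717.10
  May: +$343.42 → -$1,373.68
  Jun: +$343.42 → -$1,030.26
  Jul: +$343.42 → -$686.84
  Aug: +$343.42 → -$343.42
  Sep: +$343.42 → $0.00
Lowest trial balance = -$2,162.00 (Jan)
Initial deposit = cushion − low point = $686.84 − (-$2,162.00) = $2,848.84

$2,848.84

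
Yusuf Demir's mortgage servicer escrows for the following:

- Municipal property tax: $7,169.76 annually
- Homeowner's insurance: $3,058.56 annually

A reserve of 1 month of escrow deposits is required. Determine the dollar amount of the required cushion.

Municipal property tax: $7,169.76 annually
Homeowner's insurance: $3,058.56 annually
Total annual escrow = $7,169.76 + $3,058.56 = $10,228.32
Monthly escrow = $10,228.32 ÷ 12 = $852.36
Cushion = 1 × $852.36 = $852.36

$852.36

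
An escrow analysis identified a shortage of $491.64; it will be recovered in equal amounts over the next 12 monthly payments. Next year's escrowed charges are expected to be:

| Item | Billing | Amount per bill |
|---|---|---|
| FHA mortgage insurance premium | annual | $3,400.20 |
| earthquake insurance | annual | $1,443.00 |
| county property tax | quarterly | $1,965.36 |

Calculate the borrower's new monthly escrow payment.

$1,099.69

FHA mortgage insurance premium: $3,400.20/yr
Earthquake insurance: $1,443.00/yr
County property tax: $1,965.36 × 4 = $7,861.44/yr
Annual escrow total = $3,400.20 + $1,443.00 + $7,861.44 = $12,704.64
Per month = $12,704.64 / 12 = $1,058.72
Shortage spread = $491.64 / 12 = $40.97/mo
New monthly escrow = $1,058.72 + $40.97 = $1,099.69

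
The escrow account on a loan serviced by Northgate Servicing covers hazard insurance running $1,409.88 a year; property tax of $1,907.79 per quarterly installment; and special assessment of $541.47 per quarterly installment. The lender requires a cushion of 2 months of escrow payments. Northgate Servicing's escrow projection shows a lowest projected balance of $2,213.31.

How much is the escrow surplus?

Hazard insurance — $1,409.88
Property tax — $1,907.79 × 4 = $7,631.16
Special assessment — $541.47 × 4 = $2,165.88
Yearly total = $11,206.92
Monthly escrow = $11,206.92 / 12 = $933.91
Required reserve = 2 × $933.91 = $1,867.82
Surplus = $2,213.31 − $1,867.82 = $345.49

$345.49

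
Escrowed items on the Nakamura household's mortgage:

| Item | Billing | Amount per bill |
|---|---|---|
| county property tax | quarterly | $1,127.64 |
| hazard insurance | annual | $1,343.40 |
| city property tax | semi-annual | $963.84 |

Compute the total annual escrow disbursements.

County property tax — $1,127.64 × 4 = $4,510.56 annually
Hazard insurance — $1,343.40 annually
City property tax — $963.84 × 2 = $1,927.68 annually
Annual escrow total = $7,781.64

$7,781.64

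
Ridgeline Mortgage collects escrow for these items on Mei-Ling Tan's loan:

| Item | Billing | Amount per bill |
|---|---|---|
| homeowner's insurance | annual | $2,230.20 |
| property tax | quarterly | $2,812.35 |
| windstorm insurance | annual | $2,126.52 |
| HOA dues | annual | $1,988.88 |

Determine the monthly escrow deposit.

$1,466.25

Homeowner's insurance — $2,230.20/yr
Property tax — $2,812.35 × 4 = $11,249.40/yr
Windstorm insurance — $2,126.52/yr
HOA dues — $1,988.88/yr
Total annual escrow = $2,230.20 + $11,249.40 + $2,126.52 + $1,988.88 = $17,595.00
Monthly = $17,595.00 / 12 = $1,466.25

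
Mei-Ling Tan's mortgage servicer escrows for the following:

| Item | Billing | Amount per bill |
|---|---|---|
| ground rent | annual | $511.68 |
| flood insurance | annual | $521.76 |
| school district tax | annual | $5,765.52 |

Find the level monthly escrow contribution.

Ground rent: $511.68/yr
Flood insurance: $521.76/yr
School district tax: $5,765.52/yr
Total annual escrow = $511.68 + $521.76 + $5,765.52 = $6,798.96
Monthly = $6,798.96 ÷ 12 = $566.58

$566.58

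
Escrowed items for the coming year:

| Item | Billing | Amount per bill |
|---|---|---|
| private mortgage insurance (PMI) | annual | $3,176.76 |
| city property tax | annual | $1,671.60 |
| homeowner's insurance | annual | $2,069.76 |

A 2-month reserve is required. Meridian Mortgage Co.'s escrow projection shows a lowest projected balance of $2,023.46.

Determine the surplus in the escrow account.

Private mortgage insurance (PMI) = $3,176.76 annually
City property tax = $1,671.60 annually
Homeowner's insurance = $2,069.76 annually
Combined annual = $3,176.76 + $1,671.60 + $2,069.76 = $6,918.12
Monthly = $6,918.12 ÷ 12 = $576.51
Required cushion = 2 × $576.51 = $1,153.02
Excess over cushion: $2,023.46 − $1,153.02 = $870.44

$870.44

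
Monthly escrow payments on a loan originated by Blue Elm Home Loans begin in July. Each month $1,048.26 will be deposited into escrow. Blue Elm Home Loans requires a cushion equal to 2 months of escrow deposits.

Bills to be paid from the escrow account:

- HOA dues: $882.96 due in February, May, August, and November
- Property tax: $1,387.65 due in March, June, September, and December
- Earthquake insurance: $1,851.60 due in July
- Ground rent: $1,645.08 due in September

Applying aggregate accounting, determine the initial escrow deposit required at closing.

$4,719.03

Cushion = 2 × $1,048.26 = $2,096.52
Trial balance (start $0, +$1,048.26 each month, − disbursements):
  Jul: +$1,048.26 − $1,851.60 → -$803.34
  Aug: +$1,048.26 − $882.96 → -$638.04
  Sep: +$1,048.26 − $3,032.73 → -$2,622.51
  Oct: +$1,048.26 → -$1,574.25
  Nov: +$1,048.26 − $882.96 → -$1,408.95
  Dec: +$1,048.26 − $1,387.65 → -$1,748.34
  Jan: +$1,048.26 → -$700.08
  Feb: +$1,048.26 − $882.96 → -$534.78
  Mar: +$1,048.26 − $1,387.65 → -$874.17
  Apr: +$1,048.26 → $174.09
  May: +$1,048.26 − $882.96 → $339.39
  Jun: +$1,048.26 − $1,387.65 → $0.00
Lowest trial balance = -$2,622.51 (Sep)
Initial deposit = cushion − low point = $2,096.52 − (-$2,622.51) = $4,719.03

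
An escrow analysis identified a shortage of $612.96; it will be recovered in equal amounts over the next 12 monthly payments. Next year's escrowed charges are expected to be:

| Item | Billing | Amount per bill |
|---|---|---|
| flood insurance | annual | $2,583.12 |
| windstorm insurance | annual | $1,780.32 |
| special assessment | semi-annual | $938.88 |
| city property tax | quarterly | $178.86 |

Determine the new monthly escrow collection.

Flood insurance = $2,583.12 annually
Windstorm insurance = $1,780.32 annually
Special assessment = $938.88 × 2 = $1,877.76 annually
City property tax = $178.86 × 4 = $715.44 annually
Combined annual = $2,583.12 + $1,780.32 + $1,877.76 + $715.44 = $6,956.64
Per month = $6,956.64 / 12 = $579.72
Shortage spread = $612.96 / 12 = $51.08/mo
Adjusted monthly = $579.72 + $51.08 = $630.80

$630.80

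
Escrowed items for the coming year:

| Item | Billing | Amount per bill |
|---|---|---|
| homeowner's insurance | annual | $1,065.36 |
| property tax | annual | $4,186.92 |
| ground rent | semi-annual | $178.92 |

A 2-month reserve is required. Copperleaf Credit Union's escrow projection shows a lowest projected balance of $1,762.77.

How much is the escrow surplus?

Homeowner's insurance — $1,065.36/yr
Property tax — $4,186.92/yr
Ground rent — $178.92 × 2 = $357.84/yr
Yearly total = $1,065.36 + $4,186.92 + $357.84 = $5,610.12
Per month = $5,610.12 ÷ 12 = $467.51
Cushion = 2 × $467.51 = $935.02
Surplus = $1,762.77 − $935.02 = $827.75

$827.75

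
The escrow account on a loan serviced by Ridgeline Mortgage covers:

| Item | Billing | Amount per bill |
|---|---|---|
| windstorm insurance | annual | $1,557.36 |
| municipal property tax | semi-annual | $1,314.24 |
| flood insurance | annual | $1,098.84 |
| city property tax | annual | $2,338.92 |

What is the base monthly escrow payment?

$635.30

Windstorm insurance: $1,557.36
Municipal property tax: $1,314.24 × 2 = $2,628.48
Flood insurance: $1,098.84
City property tax: $2,338.92
Total per year = $7,623.60
Monthly escrow = $7,623.60 / 12 = $635.30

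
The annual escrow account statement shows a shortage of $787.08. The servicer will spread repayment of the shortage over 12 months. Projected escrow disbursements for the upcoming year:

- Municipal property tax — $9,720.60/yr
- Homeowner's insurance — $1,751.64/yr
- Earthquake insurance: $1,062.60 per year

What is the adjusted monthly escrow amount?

$1,110.16

Municipal property tax: $9,720.60/yr
Homeowner's insurance: $1,751.64/yr
Earthquake insurance: $1,062.60/yr
Total annual escrow = $9,720.60 + $1,751.64 + $1,062.60 = $12,534.84
Monthly escrow = $12,534.84 ÷ 12 = $1,044.57
Shortage spread = $787.08 ÷ 12 = $65.59/mo
Adjusted monthly = $1,044.57 + $65.59 = $1,110.16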